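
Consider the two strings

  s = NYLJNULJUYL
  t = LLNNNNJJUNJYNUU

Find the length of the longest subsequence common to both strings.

5

Match N [1,10]; then Y [2,12]; then N [5,13]; then U [6,14]; then U [9,15] — 5 characters in the same relative order in both. Since dp[11][15] = 5, nothing longer is possible.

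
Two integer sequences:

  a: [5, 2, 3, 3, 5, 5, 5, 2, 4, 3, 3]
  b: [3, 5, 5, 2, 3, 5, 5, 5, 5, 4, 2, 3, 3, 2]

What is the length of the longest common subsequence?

9

Match 5 (a #1, b #3) → 2 (a #2, b #4) → 3 (a #3, b #5) → 5 (a #5, b #7) → 5 (a #6, b #8) → 5 (a #7, b #9) → 2 (a #8, b #11) → 3 (a #10, b #12) → 3 (a #11, b #13) — 9 values in the same relative order in both. The LCS DP gives dp[11][14] = 9, so this is optimal.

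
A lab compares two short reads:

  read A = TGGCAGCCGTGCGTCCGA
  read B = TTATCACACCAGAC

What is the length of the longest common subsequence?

Taking T [1,4], then C [4,5], then A [5,6], then C [7,7], then C [8,9], then C [12,10], then G [13,12], then C [16,14] gives a common subsequence of length 8, and the DP table's final entry dp[18][14] is also 8, so no common subsequence is longer.

8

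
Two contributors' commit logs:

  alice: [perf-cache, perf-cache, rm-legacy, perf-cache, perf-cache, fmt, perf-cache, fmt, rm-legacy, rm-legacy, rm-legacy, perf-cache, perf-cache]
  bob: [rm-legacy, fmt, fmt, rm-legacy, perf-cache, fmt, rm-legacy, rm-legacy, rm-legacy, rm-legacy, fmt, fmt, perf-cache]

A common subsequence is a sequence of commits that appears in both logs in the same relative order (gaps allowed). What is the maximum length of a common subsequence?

Match rm-legacy [3,1] → fmt [6,3] → perf-cache [7,5] → fmt [8,6] → rm-legacy [9,8] → rm-legacy [10,9] → rm-legacy [11,10] → perf-cache [13,13] — 8 commits in the same relative order in both. dp[13][13] = 8 confirms this is the maximum.

8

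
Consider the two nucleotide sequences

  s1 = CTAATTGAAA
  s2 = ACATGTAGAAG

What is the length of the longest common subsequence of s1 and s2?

7

One common subsequence of length 7: C at s1[1]=s2[2], then A at s1[4]=s2[3], then T at s1[5]=s2[4], then T at s1[6]=s2[6], then G at s1[7]=s2[8], then A at s1[8]=s2[9], then A at s1[9]=s2[10]. dp[10][11] = 7 confirms this is the maximum.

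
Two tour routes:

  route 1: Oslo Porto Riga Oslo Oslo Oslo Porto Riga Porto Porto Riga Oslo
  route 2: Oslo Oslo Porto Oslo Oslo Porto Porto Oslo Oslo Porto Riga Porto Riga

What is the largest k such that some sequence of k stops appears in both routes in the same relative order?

Taking Oslo (route 1 #1, route 2 #2) → Porto (route 1 #2, route 2 #3) → Oslo (route 1 #4, route 2 #5) → Oslo (route 1 #5, route 2 #8) → Oslo (route 1 #6, route 2 #9) → Porto (route 1 #7, route 2 #10) → Riga (route 1 #8, route 2 #11) → Porto (route 1 #10, route 2 #12) → Riga (route 1 #11, route 2 #13) gives a common subsequence of length 9, and the DP table's final entry dp[12][13] is also 9, so no common subsequence is longer.

9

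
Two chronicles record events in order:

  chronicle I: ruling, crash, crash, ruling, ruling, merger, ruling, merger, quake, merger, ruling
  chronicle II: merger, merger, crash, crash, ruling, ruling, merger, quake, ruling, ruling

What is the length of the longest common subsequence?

Match crash [2,3], then crash [3,4], then ruling [4,5], then ruling [5,6], then merger [6,7], then ruling [7,9], then ruling [11,10] — 7 events in the same relative order in both. Since dp[11][10] = 7, nothing longer is possible.

7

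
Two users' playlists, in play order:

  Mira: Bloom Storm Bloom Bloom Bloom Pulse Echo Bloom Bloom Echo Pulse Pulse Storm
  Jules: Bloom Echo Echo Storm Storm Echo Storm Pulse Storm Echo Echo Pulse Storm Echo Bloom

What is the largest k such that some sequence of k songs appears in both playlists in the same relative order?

7

One common subsequence of length 7: Bloom [1,1], Storm [2,7], Pulse [6,8], Echo [7,10], Echo [10,11], Pulse [12,12], Storm [13,13]. dp[13][15] = 7 confirms this is the maximum.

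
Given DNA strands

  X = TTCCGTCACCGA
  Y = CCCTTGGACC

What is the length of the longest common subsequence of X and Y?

Taking T at X[1]=Y[4], then T at X[2]=Y[5], then G at X[5]=Y[7], then A at X[8]=Y[8], then C at X[9]=Y[9], then C at X[10]=Y[10] gives a common subsequence of length 6. Since dp[12][10] = 6, nothing longer is possible.

6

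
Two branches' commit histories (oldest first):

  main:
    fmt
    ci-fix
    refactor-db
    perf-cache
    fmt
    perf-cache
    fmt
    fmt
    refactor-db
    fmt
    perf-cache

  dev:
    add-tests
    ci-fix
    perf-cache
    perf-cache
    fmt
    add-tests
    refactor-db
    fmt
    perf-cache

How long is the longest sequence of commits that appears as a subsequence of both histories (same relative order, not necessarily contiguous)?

7

Pick ci-fix [2,2] → perf-cache [4,3] → perf-cache [6,4] → fmt [7,5] → refactor-db [9,7] → fmt [10,8] → perf-cache [11,9]; all 7 commits appear in both, in order. The LCS DP gives dp[11][9] = 7, so this is optimal.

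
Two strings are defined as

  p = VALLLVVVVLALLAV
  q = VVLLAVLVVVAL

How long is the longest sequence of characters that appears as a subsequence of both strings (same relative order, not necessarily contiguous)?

Match V at p[1]=q[2], then L at p[3]=q[3], then L at p[4]=q[4], then L at p[5]=q[7], then V at p[7]=q[8], then V at p[8]=q[9], then V at p[9]=q[10], then A at p[11]=q[11], then L at p[13]=q[12] — 9 characters in the same relative order in both, and the DP table's final entry dp[15][12] is also 9, so no common subsequence is longer.

9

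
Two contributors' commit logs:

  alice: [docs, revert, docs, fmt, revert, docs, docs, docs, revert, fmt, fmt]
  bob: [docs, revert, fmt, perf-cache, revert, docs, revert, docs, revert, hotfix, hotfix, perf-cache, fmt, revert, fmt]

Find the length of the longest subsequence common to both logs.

One common subsequence of length 9: docs [1,1]; then revert [2,2]; then fmt [4,3]; then revert [5,5]; then docs [6,6]; then docs [8,8]; then revert [9,9]; then fmt [10,13]; then fmt [11,15], and the DP table's final entry dp[11][15] is also 9, so no common subsequence is longer.

9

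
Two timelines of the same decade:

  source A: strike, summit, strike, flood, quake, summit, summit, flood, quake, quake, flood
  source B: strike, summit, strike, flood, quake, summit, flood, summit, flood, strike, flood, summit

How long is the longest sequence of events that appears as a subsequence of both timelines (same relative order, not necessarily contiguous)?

9

Pick strike at source A[1]=source B[1], summit at source A[2]=source B[2], strike at source A[3]=source B[3], flood at source A[4]=source B[4], quake at source A[5]=source B[5], summit at source A[6]=source B[6], summit at source A[7]=source B[8], flood at source A[8]=source B[9], flood at source A[11]=source B[11]; all 9 events appear in both, in order. The LCS DP gives dp[11][12] = 9, so this is optimal.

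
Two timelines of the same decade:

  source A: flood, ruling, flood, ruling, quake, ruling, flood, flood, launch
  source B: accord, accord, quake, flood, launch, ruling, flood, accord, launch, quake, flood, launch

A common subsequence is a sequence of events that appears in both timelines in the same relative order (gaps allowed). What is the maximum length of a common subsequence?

One common subsequence of length 6: flood at source A[1]=source B[4]; then ruling at source A[2]=source B[6]; then flood at source A[3]=source B[7]; then quake at source A[5]=source B[10]; then flood at source A[8]=source B[11]; then launch at source A[9]=source B[12]. Since dp[9][12] = 6, nothing longer is possible.

6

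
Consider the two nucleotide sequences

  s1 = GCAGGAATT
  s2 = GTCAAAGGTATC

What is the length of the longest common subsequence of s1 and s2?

7

Let dp[i][j] be the LCS length of the first i bases of s1 and the first j bases of s2. dp[i][j] = dp[i-1][j-1]+1 when the i-th and j-th bases match, else max(dp[i-1][j], dp[i][j-1]).
    ·  G  T  C  A  A  A  G  G  T  A  T  C
 ·  0  0  0  0  0  0  0  0  0  0  0  0  0
 G  0  1  1  1  1  1  1  1  1  1  1  1  1
 C  0  1  1  2  2  2  2  2  2  2  2  2  2
 A  0  1  1  2  3  3  3  3  3  3  3  3  3
 G  0  1  1  2  3  3  3  4  4  4  4  4  4
 G  0  1  1  2  3  3  3  4  5  5  5  5  5
 A  0  1  1  2  3  4  4  4  5  5  6  6  6
 A  0  1  1  2  3  4  5  5  5  5  6  6  6
 T  0  1  2  2  3  4  5  5  5  6  6  7  7
 T  0  1  2  2  3  4  5  5  5  6  6  7  7
dp[9][12] = 7. One LCS (by backtracking along matches): GCAGGAT.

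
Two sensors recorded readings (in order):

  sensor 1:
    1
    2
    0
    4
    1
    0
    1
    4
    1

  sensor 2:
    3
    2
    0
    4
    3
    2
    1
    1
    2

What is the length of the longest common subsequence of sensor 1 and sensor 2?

5

One common subsequence of length 5: 2 (sensor 1 #2, sensor 2 #2), 0 (sensor 1 #3, sensor 2 #3), 4 (sensor 1 #4, sensor 2 #4), 1 (sensor 1 #5, sensor 2 #7), 1 (sensor 1 #7, sensor 2 #8). The LCS DP gives dp[9][9] = 5, so this is optimal.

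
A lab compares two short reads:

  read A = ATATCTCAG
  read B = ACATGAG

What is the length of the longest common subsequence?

5

Pick A [1,1], then A [3,3], then T [4,4], then A [8,6], then G [9,7]; all 5 bases appear in both, in order. Since dp[9][7] = 5, nothing longer is possible.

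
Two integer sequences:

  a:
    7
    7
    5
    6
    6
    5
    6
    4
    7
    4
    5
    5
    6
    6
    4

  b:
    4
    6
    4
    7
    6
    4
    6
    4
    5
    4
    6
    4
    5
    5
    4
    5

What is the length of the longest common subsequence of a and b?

9

Pick 7 at a[2]=b[4], 6 at a[4]=b[5], 6 at a[5]=b[7], 5 at a[6]=b[9], 6 at a[7]=b[11], 4 at a[10]=b[12], 5 at a[11]=b[13], 5 at a[12]=b[14], 4 at a[15]=b[15]; all 9 values appear in both, in order, and the DP table's final entry dp[15][16] is also 9, so no common subsequence is longer.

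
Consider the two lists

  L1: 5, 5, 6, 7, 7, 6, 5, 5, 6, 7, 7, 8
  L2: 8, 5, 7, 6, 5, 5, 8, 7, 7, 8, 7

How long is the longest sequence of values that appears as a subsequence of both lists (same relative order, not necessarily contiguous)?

Let dp[i][j] be the LCS length of the first i values of L1 and the first j values of L2. dp[i][j] = dp[i-1][j-1]+1 when the i-th and j-th values match, else max(dp[i-1][j], dp[i][j-1]).
    ·  8  5  7  6  5  5  8  7  7  8  7
 ·  0  0  0  0  0  0  0  0  0  0  0  0
 5  0  0  1  1  1  1  1  1  1  1  1  1
 5  0  0  1  1  1  2  2  2  2  2  2  2
 6  0  0  1  1  2  2  2  2  2  2  2  2
 7  0  0  1  2  2  2  2  2  3  3  3  3
 7  0  0  1  2  2  2  2  2  3  4  4  4
 6  0  0  1  2  3  3  3  3  3  4  4  4
 5  0  0  1  2  3  4  4  4  4  4  4  4
 5  0  0  1  2  3  4  5  5  5  5  5  5
 6  0  0  1  2  3  4  5  5  5  5  5  5
 7  0  0  1  2  3  4  5  5  6  6  6  6
 7  0  0  1  2  3  4  5  5  6  7  7  7
 8  0  1  1  2  3  4  5  6  6  7  8  8
dp[12][11] = 8. One LCS (by backtracking along matches): 5, 7, 6, 5, 5, 7, 7, 8.

8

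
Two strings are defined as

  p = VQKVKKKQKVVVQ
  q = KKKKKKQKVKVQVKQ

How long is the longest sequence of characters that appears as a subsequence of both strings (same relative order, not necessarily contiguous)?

10

Taking K at p[3]=q[3], K at p[5]=q[4], K at p[6]=q[5], K at p[7]=q[6], Q at p[8]=q[7], K at p[9]=q[8], V at p[10]=q[9], V at p[11]=q[11], V at p[12]=q[13], Q at p[13]=q[15] gives a common subsequence of length 10. Since dp[13][15] = 10, nothing longer is possible.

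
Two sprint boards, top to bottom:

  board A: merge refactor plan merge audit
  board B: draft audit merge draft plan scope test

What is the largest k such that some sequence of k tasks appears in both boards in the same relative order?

2

One common subsequence of length 2: merge (board A #1, board B #3), then plan (board A #3, board B #5). The LCS DP gives dp[5][7] = 2, so this is optimal.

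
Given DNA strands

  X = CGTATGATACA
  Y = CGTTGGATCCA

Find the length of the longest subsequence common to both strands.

9

Taking C at X[1]=Y[1], then G at X[2]=Y[2], then T at X[3]=Y[3], then T at X[5]=Y[4], then G at X[6]=Y[6], then A at X[7]=Y[7], then T at X[8]=Y[8], then C at X[10]=Y[10], then A at X[11]=Y[11] gives a common subsequence of length 9. dp[11][11] = 9 confirms this is the maximum.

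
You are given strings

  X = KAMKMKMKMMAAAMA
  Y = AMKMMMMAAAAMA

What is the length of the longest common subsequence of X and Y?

Pick A [2,1], M [3,2], K [4,3], M [5,4], M [7,5], M [9,6], M [10,7], A [11,9], A [12,10], A [13,11], M [14,12], A [15,13]; all 12 characters appear in both, in order. dp[15][13] = 12 confirms this is the maximum.

12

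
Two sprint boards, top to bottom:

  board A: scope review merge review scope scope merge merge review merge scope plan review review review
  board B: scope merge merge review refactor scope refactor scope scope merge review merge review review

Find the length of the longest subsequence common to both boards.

10

Match scope (board A #1, board B #1) → merge (board A #3, board B #3) → review (board A #4, board B #4) → scope (board A #5, board B #8) → scope (board A #6, board B #9) → merge (board A #8, board B #10) → review (board A #9, board B #11) → merge (board A #10, board B #12) → review (board A #14, board B #13) → review (board A #15, board B #14) — 10 tasks in the same relative order in both. dp[15][14] = 10 confirms this is the maximum.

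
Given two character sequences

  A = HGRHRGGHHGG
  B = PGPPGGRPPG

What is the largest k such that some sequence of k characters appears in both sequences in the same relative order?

4

Taking G at A[2]=B[2] → G at A[6]=B[5] → G at A[7]=B[6] → G at A[11]=B[10] gives a common subsequence of length 4. The LCS DP gives dp[11][10] = 4, so this is optimal.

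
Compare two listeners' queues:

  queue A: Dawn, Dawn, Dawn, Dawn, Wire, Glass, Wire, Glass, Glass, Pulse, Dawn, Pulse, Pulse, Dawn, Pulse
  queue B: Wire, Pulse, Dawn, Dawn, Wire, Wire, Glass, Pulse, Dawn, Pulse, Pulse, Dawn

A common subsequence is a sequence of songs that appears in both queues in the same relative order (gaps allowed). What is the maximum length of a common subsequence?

Taking Dawn at queue A[3]=queue B[3] → Dawn at queue A[4]=queue B[4] → Wire at queue A[5]=queue B[5] → Wire at queue A[7]=queue B[6] → Glass at queue A[9]=queue B[7] → Pulse at queue A[10]=queue B[8] → Dawn at queue A[11]=queue B[9] → Pulse at queue A[12]=queue B[10] → Pulse at queue A[13]=queue B[11] → Dawn at queue A[14]=queue B[12] gives a common subsequence of length 10. The LCS DP gives dp[15][12] = 10, so this is optimal.

10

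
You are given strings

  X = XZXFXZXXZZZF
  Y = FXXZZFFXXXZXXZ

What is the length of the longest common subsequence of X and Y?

8

Taking X (X #1, Y #3) → Z (X #2, Y #5) → X (X #3, Y #9) → X (X #5, Y #10) → Z (X #6, Y #11) → X (X #7, Y #12) → X (X #8, Y #13) → Z (X #11, Y #14) gives a common subsequence of length 8. Since dp[12][14] = 8, nothing longer is possible.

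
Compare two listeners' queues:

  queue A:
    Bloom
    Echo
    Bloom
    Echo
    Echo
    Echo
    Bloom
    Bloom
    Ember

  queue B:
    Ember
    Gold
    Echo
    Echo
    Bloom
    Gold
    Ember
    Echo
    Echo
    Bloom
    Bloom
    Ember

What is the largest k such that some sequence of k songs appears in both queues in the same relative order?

Pick Echo (queue A #2, queue B #4), Bloom (queue A #3, queue B #5), Echo (queue A #5, queue B #8), Echo (queue A #6, queue B #9), Bloom (queue A #7, queue B #10), Bloom (queue A #8, queue B #11), Ember (queue A #9, queue B #12); all 7 songs appear in both, in order, and the DP table's final entry dp[9][12] is also 7, so no common subsequence is longer.

7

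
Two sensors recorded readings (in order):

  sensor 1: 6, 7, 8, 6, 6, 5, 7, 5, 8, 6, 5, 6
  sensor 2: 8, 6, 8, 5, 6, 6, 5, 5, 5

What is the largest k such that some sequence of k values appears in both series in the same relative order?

7

One common subsequence of length 7: 6 (sensor 1 #1, sensor 2 #2), 8 (sensor 1 #3, sensor 2 #3), 6 (sensor 1 #4, sensor 2 #5), 6 (sensor 1 #5, sensor 2 #6), 5 (sensor 1 #6, sensor 2 #7), 5 (sensor 1 #8, sensor 2 #8), 5 (sensor 1 #11, sensor 2 #9). dp[12][9] = 7 confirms this is the maximum.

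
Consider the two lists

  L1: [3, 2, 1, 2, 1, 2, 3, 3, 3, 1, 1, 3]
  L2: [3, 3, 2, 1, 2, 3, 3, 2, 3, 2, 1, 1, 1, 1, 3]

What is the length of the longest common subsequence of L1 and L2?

Taking 3 [1,2] → 2 [4,3] → 1 [5,4] → 2 [6,5] → 3 [7,6] → 3 [8,7] → 3 [9,9] → 1 [10,13] → 1 [11,14] → 3 [12,15] gives a common subsequence of length 10. dp[12][15] = 10 confirms this is the maximum.

10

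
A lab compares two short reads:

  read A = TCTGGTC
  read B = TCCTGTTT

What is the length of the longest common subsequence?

5

Let dp[i][j] be the LCS length of the first i bases of read A and the first j bases of read B. dp[i][j] = dp[i-1][j-1]+1 when the i-th and j-th bases match, else max(dp[i-1][j], dp[i][j-1]).
    ·  T  C  C  T  G  T  T  T
 ·  0  0  0  0  0  0  0  0  0
 T  0  1  1  1  1  1  1  1  1
 C  0  1  2  2  2  2  2  2  2
 T  0  1  2  2  3  3  3  3  3
 G  0  1  2  2  3  4  4  4  4
 G  0  1  2  2  3  4  4  4  4
 T  0  1  2  2  3  4  5  5  5
 C  0  1  2  3  3  4  5  5  5
dp[7][8] = 5. One LCS (by backtracking along matches): TCTGT.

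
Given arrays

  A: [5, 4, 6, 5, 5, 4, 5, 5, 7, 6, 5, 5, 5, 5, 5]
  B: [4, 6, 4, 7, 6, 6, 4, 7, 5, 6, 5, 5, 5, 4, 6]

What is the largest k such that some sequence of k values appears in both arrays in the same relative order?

One common subsequence of length 9: 4 [2,1], 6 [3,2], 4 [6,3], 7 [9,4], 6 [10,6], 5 [11,9], 5 [12,11], 5 [13,12], 5 [14,13]. Since dp[15][15] = 9, nothing longer is possible.

9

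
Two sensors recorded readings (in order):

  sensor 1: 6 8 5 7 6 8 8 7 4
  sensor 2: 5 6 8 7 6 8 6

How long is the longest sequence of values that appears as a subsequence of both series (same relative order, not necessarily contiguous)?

One common subsequence of length 5: 6 [1,2], 8 [2,3], 7 [4,4], 6 [5,5], 8 [6,6]. The LCS DP gives dp[9][7] = 5, so this is optimal.

5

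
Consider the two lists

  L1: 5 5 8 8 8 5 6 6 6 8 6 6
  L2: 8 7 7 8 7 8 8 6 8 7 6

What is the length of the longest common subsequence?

Pick 8 [3,4], 8 [4,6], 8 [5,7], 6 [9,8], 8 [10,9], 6 [12,11]; all 6 values appear in both, in order. The LCS DP gives dp[12][11] = 6, so this is optimal.

6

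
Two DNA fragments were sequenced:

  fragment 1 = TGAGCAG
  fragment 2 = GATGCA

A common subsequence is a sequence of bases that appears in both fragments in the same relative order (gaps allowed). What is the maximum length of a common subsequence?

5

Match G at fragment 1[2]=fragment 2[1] → A at fragment 1[3]=fragment 2[2] → G at fragment 1[4]=fragment 2[4] → C at fragment 1[5]=fragment 2[5] → A at fragment 1[6]=fragment 2[6] — 5 bases in the same relative order in both, and the DP table's final entry dp[7][6] is also 5, so no common subsequence is longer.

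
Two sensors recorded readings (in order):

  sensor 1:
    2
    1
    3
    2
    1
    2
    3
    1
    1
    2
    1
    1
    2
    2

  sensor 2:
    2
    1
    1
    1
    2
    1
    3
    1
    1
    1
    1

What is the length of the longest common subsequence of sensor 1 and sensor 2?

9

Taking 2 at sensor 1[1]=sensor 2[1]; then 1 at sensor 1[2]=sensor 2[4]; then 2 at sensor 1[4]=sensor 2[5]; then 1 at sensor 1[5]=sensor 2[6]; then 3 at sensor 1[7]=sensor 2[7]; then 1 at sensor 1[8]=sensor 2[8]; then 1 at sensor 1[9]=sensor 2[9]; then 1 at sensor 1[11]=sensor 2[10]; then 1 at sensor 1[12]=sensor 2[11] gives a common subsequence of length 9. The LCS DP gives dp[14][11] = 9, so this is optimal.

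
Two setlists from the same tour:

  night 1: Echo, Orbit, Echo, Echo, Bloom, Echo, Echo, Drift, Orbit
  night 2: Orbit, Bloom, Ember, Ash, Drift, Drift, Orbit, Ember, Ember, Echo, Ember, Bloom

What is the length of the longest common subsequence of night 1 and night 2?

Match Orbit at night 1[2]=night 2[1]; then Bloom at night 1[5]=night 2[2]; then Drift at night 1[8]=night 2[6]; then Orbit at night 1[9]=night 2[7] — 4 songs in the same relative order in both. The LCS DP gives dp[9][12] = 4, so this is optimal.

4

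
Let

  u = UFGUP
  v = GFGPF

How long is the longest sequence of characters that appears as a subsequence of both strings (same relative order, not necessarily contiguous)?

3

Let dp[i][j] be the LCS length of the first i characters of u and the first j characters of v. dp[i][j] = dp[i-1][j-1]+1 when the i-th and j-th characters match, else max(dp[i-1][j], dp[i][j-1]).
    ·  G  F  G  P  F
 ·  0  0  0  0  0  0
 U  0  0  0  0  0  0
 F  0  0  1  1  1  1
 G  0  1  1  2  2  2
 U  0  1  1  2  2  2
 P  0  1  1  2  3  3
dp[5][5] = 3. One LCS (by backtracking along matches): FGP.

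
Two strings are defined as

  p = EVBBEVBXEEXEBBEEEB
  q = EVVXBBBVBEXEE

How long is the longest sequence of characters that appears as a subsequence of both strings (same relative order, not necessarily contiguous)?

10

Match E at p[1]=q[1], then V at p[2]=q[3], then B at p[3]=q[6], then B at p[4]=q[7], then V at p[6]=q[8], then B at p[7]=q[9], then E at p[10]=q[10], then X at p[11]=q[11], then E at p[16]=q[12], then E at p[17]=q[13] — 10 characters in the same relative order in both. dp[18][13] = 10 confirms this is the maximum.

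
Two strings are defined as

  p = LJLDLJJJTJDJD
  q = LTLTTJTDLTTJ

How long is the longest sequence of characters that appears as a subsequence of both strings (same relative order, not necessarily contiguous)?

One common subsequence of length 6: L at p[1]=q[3]; then J at p[2]=q[6]; then D at p[4]=q[8]; then L at p[5]=q[9]; then T at p[9]=q[11]; then J at p[12]=q[12]. Since dp[13][12] = 6, nothing longer is possible.

6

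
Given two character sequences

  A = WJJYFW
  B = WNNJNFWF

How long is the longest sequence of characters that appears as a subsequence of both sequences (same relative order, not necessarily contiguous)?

Let dp[i][j] be the LCS length of the first i characters of A and the first j characters of B. dp[i][j] = dp[i-1][j-1]+1 when the i-th and j-th characters match, else max(dp[i-1][j], dp[i][j-1]).
    ·  W  N  N  J  N  F  W  F
 ·  0  0  0  0  0  0  0  0  0
 W  0  1  1  1  1  1  1  1  1
 J  0  1  1  1  2  2  2  2  2
 J  0  1  1  1  2  2  2  2  2
 Y  0  1  1  1  2  2  2  2  2
 F  0  1  1  1  2  2  3  3  3
 W  0  1  1  1  2  2  3  4  4
dp[6][8] = 4. One LCS (by backtracking along matches): WJFW.

4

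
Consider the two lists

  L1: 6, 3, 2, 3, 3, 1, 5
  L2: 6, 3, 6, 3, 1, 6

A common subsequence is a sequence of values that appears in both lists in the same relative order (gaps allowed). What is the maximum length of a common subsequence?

Match 6 [1,1], 3 [2,2], 3 [5,4], 1 [6,5] — 4 values in the same relative order in both. The LCS DP gives dp[7][6] = 4, so this is optimal.

4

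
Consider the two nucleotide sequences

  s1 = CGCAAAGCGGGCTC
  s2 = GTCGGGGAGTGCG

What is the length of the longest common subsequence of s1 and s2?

One common subsequence of length 8: C (s1 #1, s2 #3), then G (s1 #2, s2 #4), then G (s1 #7, s2 #5), then G (s1 #9, s2 #6), then G (s1 #10, s2 #7), then G (s1 #11, s2 #9), then T (s1 #13, s2 #10), then C (s1 #14, s2 #12). The LCS DP gives dp[14][13] = 8, so this is optimal.

8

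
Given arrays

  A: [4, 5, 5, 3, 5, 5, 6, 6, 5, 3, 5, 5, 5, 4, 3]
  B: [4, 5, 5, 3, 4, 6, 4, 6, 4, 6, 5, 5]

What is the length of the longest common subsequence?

8

Taking 4 [1,1], then 5 [2,2], then 5 [3,3], then 3 [4,4], then 6 [7,8], then 6 [8,10], then 5 [12,11], then 5 [13,12] gives a common subsequence of length 8. The LCS DP gives dp[15][12] = 8, so this is optimal.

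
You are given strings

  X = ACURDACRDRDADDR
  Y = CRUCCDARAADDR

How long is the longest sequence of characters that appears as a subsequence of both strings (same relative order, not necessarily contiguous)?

Taking C at X[2]=Y[1] → U at X[3]=Y[3] → D at X[5]=Y[6] → A at X[6]=Y[7] → R at X[8]=Y[8] → A at X[12]=Y[10] → D at X[13]=Y[11] → D at X[14]=Y[12] → R at X[15]=Y[13] gives a common subsequence of length 9. dp[15][13] = 9 confirms this is the maximum.

9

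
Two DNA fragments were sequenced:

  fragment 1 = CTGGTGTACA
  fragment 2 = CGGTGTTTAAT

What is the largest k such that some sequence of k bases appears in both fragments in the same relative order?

8

Taking C [1,1] → G [3,2] → G [4,3] → T [5,4] → G [6,5] → T [7,8] → A [8,9] → A [10,10] gives a common subsequence of length 8. dp[10][11] = 8 confirms this is the maximum.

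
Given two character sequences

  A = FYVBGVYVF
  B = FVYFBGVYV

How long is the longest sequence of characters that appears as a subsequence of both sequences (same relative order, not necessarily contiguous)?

Match F at A[1]=B[1], then Y at A[2]=B[3], then B at A[4]=B[5], then G at A[5]=B[6], then V at A[6]=B[7], then Y at A[7]=B[8], then V at A[8]=B[9] — 7 characters in the same relative order in both. The LCS DP gives dp[9][9] = 7, so this is optimal.

7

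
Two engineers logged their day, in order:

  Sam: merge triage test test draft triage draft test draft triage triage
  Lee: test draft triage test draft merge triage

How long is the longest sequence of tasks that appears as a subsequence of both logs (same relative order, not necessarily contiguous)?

6

One common subsequence of length 6: test at Sam[4]=Lee[1]; then draft at Sam[5]=Lee[2]; then triage at Sam[6]=Lee[3]; then test at Sam[8]=Lee[4]; then draft at Sam[9]=Lee[5]; then triage at Sam[11]=Lee[7]. Since dp[11][7] = 6, nothing longer is possible.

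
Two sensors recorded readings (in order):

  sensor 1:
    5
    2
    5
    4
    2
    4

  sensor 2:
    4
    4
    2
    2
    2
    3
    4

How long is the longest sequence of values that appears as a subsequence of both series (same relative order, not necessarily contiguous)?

3

Let dp[i][j] be the LCS length of the first i values of sensor 1 and the first j values of sensor 2. dp[i][j] = dp[i-1][j-1]+1 when the i-th and j-th values match, else max(dp[i-1][j], dp[i][j-1]).
    ·  4  4  2  2  2  3  4
 ·  0  0  0  0  0  0  0  0
 5  0  0  0  0  0  0  0  0
 2  0  0  0  1  1  1  1  1
 5  0  0  0  1  1  1  1  1
 4  0  1  1  1  1  1  1  2
 2  0  1  1  2  2  2  2  2
 4  0  1  2  2  2  2  2  3
dp[6][7] = 3. One LCS (by backtracking along matches): 2, 2, 4.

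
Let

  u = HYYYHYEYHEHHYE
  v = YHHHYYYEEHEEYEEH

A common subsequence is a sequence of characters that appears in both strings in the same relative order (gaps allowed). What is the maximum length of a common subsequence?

9

One common subsequence of length 9: H (u #1, v #4), then Y (u #2, v #5), then Y (u #3, v #6), then Y (u #4, v #7), then H (u #5, v #10), then Y (u #6, v #13), then E (u #7, v #14), then E (u #10, v #15), then H (u #12, v #16), and the DP table's final entry dp[14][16] is also 9, so no common subsequence is longer.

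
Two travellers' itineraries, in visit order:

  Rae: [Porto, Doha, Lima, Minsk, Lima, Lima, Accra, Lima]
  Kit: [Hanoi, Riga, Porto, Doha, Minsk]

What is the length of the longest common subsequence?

Taking Porto [1,3]; then Doha [2,4]; then Minsk [4,5] gives a common subsequence of length 3, and the DP table's final entry dp[8][5] is also 3, so no common subsequence is longer.

3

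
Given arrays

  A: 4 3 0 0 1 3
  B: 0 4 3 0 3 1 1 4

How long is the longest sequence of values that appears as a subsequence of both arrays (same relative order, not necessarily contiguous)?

4

Taking 4 (A #1, B #2), 3 (A #2, B #3), 0 (A #3, B #4), 1 (A #5, B #7) gives a common subsequence of length 4, and the DP table's final entry dp[6][8] is also 4, so no common subsequence is longer.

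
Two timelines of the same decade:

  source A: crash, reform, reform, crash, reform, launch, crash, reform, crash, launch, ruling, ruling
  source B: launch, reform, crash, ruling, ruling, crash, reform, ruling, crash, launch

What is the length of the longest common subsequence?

6

One common subsequence of length 6: reform (source A #3, source B #2), then crash (source A #4, source B #3), then crash (source A #7, source B #6), then reform (source A #8, source B #7), then crash (source A #9, source B #9), then launch (source A #10, source B #10), and the DP table's final entry dp[12][10] is also 6, so no common subsequence is longer.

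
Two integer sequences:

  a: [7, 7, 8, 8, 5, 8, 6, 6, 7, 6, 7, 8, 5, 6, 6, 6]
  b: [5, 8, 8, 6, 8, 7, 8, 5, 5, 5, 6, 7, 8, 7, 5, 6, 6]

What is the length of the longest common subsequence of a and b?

Taking 8 (a #3, b #2); then 8 (a #4, b #3); then 8 (a #6, b #5); then 7 (a #9, b #6); then 6 (a #10, b #11); then 7 (a #11, b #12); then 8 (a #12, b #13); then 5 (a #13, b #15); then 6 (a #15, b #16); then 6 (a #16, b #17) gives a common subsequence of length 10. The LCS DP gives dp[16][17] = 10, so this is optimal.

10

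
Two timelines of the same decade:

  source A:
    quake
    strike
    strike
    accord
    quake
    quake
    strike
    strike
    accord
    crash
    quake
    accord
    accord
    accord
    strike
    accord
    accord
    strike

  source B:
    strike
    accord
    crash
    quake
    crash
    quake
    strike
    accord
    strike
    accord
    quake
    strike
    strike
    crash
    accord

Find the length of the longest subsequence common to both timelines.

Taking strike (source A #3, source B #1) → accord (source A #4, source B #2) → quake (source A #5, source B #4) → quake (source A #6, source B #6) → strike (source A #7, source B #7) → strike (source A #8, source B #9) → accord (source A #9, source B #10) → quake (source A #11, source B #11) → strike (source A #15, source B #13) → accord (source A #17, source B #15) gives a common subsequence of length 10. Since dp[18][15] = 10, nothing longer is possible.

10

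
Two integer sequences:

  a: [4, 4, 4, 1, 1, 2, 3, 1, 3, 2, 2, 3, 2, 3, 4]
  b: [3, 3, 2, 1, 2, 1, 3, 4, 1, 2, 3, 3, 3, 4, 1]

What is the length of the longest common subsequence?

Taking 1 [4,4]; then 1 [5,6]; then 3 [7,7]; then 1 [8,9]; then 3 [9,11]; then 3 [12,12]; then 3 [14,13]; then 4 [15,14] gives a common subsequence of length 8. Since dp[15][15] = 8, nothing longer is possible.

8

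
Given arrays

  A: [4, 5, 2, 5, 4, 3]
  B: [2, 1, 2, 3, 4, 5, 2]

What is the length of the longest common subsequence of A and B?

Pick 4 (A #1, B #5), 5 (A #2, B #6), 2 (A #3, B #7); all 3 values appear in both, in order. The LCS DP gives dp[6][7] = 3, so this is optimal.

3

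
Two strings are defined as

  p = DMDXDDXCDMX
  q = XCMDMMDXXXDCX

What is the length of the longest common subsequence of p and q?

Match D (p #1, q #4) → M (p #2, q #6) → D (p #3, q #7) → X (p #4, q #10) → D (p #6, q #11) → C (p #8, q #12) → X (p #11, q #13) — 7 characters in the same relative order in both. dp[11][13] = 7 confirms this is the maximum.

7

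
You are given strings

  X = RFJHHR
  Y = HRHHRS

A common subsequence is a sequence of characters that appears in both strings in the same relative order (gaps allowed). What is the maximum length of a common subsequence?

4

One common subsequence of length 4: R [1,2]; then H [4,3]; then H [5,4]; then R [6,5]. The LCS DP gives dp[6][6] = 4, so this is optimal.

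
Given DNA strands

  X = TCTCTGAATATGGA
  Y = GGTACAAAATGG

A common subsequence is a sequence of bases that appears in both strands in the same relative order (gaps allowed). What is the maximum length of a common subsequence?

8

Pick T (X #1, Y #3), then C (X #2, Y #5), then A (X #7, Y #7), then A (X #8, Y #8), then A (X #10, Y #9), then T (X #11, Y #10), then G (X #12, Y #11), then G (X #13, Y #12); all 8 bases appear in both, in order. dp[14][12] = 8 confirms this is the maximum.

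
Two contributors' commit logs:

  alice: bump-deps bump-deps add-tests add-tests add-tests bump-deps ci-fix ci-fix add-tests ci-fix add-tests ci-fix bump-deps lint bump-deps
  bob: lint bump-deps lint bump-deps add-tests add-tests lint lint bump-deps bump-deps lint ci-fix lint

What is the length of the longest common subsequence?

7

Pick bump-deps [1,2], then bump-deps [2,4], then add-tests [3,5], then add-tests [4,6], then bump-deps [6,10], then ci-fix [12,12], then lint [14,13]; all 7 commits appear in both, in order. Since dp[15][13] = 7, nothing longer is possible.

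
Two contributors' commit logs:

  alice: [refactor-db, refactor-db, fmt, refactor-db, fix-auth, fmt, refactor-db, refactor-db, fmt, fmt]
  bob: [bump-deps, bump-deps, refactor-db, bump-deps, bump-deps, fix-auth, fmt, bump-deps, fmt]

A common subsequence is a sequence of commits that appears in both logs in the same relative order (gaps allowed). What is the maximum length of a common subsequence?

4

Taking refactor-db at alice[1]=bob[3], fix-auth at alice[5]=bob[6], fmt at alice[6]=bob[7], fmt at alice[10]=bob[9] gives a common subsequence of length 4. Since dp[10][9] = 4, nothing longer is possible.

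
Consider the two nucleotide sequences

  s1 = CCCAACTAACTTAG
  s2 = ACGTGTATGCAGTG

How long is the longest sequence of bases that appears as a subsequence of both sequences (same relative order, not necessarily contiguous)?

Taking A [5,1]; then C [6,2]; then T [7,6]; then A [8,7]; then A [9,11]; then T [12,13]; then G [14,14] gives a common subsequence of length 7. dp[14][14] = 7 confirms this is the maximum.

7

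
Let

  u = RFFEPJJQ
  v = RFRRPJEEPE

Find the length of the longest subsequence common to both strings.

4

Taking R (u #1, v #1), then F (u #2, v #2), then E (u #4, v #8), then P (u #5, v #9) gives a common subsequence of length 4. Since dp[8][10] = 4, nothing longer is possible.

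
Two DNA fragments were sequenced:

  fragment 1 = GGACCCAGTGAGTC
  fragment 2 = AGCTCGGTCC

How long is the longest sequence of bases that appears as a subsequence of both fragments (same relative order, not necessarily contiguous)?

Let dp[i][j] be the LCS length of the first i bases of fragment 1 and the first j bases of fragment 2. dp[i][j] = dp[i-1][j-1]+1 when the i-th and j-th bases match, else max(dp[i-1][j], dp[i][j-1]).
    ·  A  G  C  T  C  G  G  T  C  C
 ·  0  0  0  0  0  0  0  0  0  0  0
 G  0  0  1  1  1  1  1  1  1  1  1
 G  0  0  1  1  1  1  2  2  2  2  2
 A  0  1  1  1  1  1  2  2  2  2  2
 C  0  1  1  2  2  2  2  2  2  3  3
 C  0  1  1  2  2  3  3  3  3  3  4
 C  0  1  1  2  2  3  3  3  3  4  4
 A  0  1  1  2  2  3  3  3  3  4  4
 G  0  1  2  2  2  3  4  4  4  4  4
 T  0  1  2  2  3  3  4  4  5  5  5
 G  0  1  2  2  3  3  4  5  5  5  5
 A  0  1  2  2  3  3  4  5  5  5  5
 G  0  1  2  2  3  3  4  5  5  5  5
 T  0  1  2  2  3  3  4  5  6  6  6
 C  0  1  2  3  3  4  4  5  6  7  7
dp[14][10] = 7. One LCS (by backtracking along matches): GCCGGTC.

7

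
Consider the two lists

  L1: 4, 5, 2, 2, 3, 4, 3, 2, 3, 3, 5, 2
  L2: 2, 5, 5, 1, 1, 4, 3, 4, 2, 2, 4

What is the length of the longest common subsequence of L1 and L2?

5

Let dp[i][j] be the LCS length of the first i values of L1 and the first j values of L2. dp[i][j] = dp[i-1][j-1]+1 when the i-th and j-th values match, else max(dp[i-1][j], dp[i][j-1]).
    ·  2  5  5  1  1  4  3  4  2  2  4
 ·  0  0  0  0  0  0  0  0  0  0  0  0
 4  0  0  0  0  0  0  1  1  1  1  1  1
 5  0  0  1  1  1  1  1  1  1  1  1  1
 2  0  1  1  1  1  1  1  1  1  2  2  2
 2  0  1  1  1  1  1  1  1  1  2  3  3
 3  0  1  1  1  1  1  1  2  2  2  3  3
 4  0  1  1  1  1  1  2  2  3  3  3  4
 3  0  1  1  1  1  1  2  3  3  3  3  4
 2  0  1  1  1  1  1  2  3  3  4  4  4
 3  0  1  1  1  1  1  2  3  3  4  4  4
 3  0  1  1  1  1  1  2  3  3  4  4  4
 5  0  1  2  2  2  2  2  3  3  4  4  4
 2  0  1  2  2  2  2  2  3  3  4  5  5
dp[12][11] = 5. One LCS (by backtracking along matches): 4, 3, 4, 2, 2.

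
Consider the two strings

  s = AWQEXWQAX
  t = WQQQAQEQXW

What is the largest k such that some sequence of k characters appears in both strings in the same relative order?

5

One common subsequence of length 5: A at s[1]=t[5]; then Q at s[3]=t[6]; then E at s[4]=t[7]; then X at s[5]=t[9]; then W at s[6]=t[10], and the DP table's final entry dp[9][10] is also 5, so no common subsequence is longer.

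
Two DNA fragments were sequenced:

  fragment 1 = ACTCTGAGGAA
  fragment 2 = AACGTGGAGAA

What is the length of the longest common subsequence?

8

Taking A (fragment 1 #1, fragment 2 #2), then C (fragment 1 #2, fragment 2 #3), then T (fragment 1 #3, fragment 2 #5), then G (fragment 1 #6, fragment 2 #7), then A (fragment 1 #7, fragment 2 #8), then G (fragment 1 #9, fragment 2 #9), then A (fragment 1 #10, fragment 2 #10), then A (fragment 1 #11, fragment 2 #11) gives a common subsequence of length 8. Since dp[11][11] = 8, nothing longer is possible.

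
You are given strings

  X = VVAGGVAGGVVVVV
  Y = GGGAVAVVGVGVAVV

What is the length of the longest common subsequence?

9

Taking G [4,2]; then G [5,3]; then V [6,5]; then A [7,6]; then G [8,9]; then G [9,11]; then V [10,12]; then V [13,14]; then V [14,15] gives a common subsequence of length 9, and the DP table's final entry dp[14][15] is also 9, so no common subsequence is longer.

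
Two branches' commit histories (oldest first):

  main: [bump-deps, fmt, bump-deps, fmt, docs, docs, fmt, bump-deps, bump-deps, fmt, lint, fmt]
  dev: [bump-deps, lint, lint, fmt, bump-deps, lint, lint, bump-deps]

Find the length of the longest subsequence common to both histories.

4

Pick bump-deps at main[1]=dev[1], then fmt at main[2]=dev[4], then bump-deps at main[3]=dev[5], then bump-deps at main[9]=dev[8]; all 4 commits appear in both, in order. dp[12][8] = 4 confirms this is the maximum.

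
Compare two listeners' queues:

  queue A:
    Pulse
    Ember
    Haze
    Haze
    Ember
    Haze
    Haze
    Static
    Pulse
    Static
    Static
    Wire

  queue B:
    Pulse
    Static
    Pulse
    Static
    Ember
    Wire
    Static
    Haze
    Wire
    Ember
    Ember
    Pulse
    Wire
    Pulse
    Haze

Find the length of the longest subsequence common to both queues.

Match Pulse at queue A[1]=queue B[3], then Ember at queue A[2]=queue B[5], then Haze at queue A[3]=queue B[8], then Ember at queue A[5]=queue B[11], then Pulse at queue A[9]=queue B[12], then Wire at queue A[12]=queue B[13] — 6 songs in the same relative order in both, and the DP table's final entry dp[12][15] is also 6, so no common subsequence is longer.

6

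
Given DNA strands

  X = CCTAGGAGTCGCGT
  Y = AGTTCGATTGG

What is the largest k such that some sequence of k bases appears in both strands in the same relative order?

Match A (X #4, Y #1); then G (X #5, Y #2); then G (X #6, Y #6); then A (X #7, Y #7); then T (X #9, Y #9); then G (X #11, Y #10); then G (X #13, Y #11) — 7 bases in the same relative order in both. Since dp[14][11] = 7, nothing longer is possible.

7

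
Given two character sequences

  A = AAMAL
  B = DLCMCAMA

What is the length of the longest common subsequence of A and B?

Taking A [2,6], M [3,7], A [4,8] gives a common subsequence of length 3. The LCS DP gives dp[5][8] = 3, so this is optimal.

3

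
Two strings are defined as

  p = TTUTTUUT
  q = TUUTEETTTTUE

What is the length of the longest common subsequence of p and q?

Let dp[i][j] be the LCS length of the first i characters of p and the first j characters of q. dp[i][j] = dp[i-1][j-1]+1 when the i-th and j-th characters match, else max(dp[i-1][j], dp[i][j-1]).
    ·  T  U  U  T  E  E  T  T  T  T  U  E
 ·  0  0  0  0  0  0  0  0  0  0  0  0  0
 T  0  1  1  1  1  1  1  1  1  1  1  1  1
 T  0  1  1  1  2  2  2  2  2  2  2  2  2
 U  0  1  2  2  2  2  2  2  2  2  2  3  3
 T  0  1  2  2  3  3  3  3  3  3  3  3  3
 T  0  1  2  2  3  3  3  4  4  4  4  4  4
 U  0  1  2  3  3  3  3  4  4  4  4  5  5
 U  0  1  2  3  3  3  3  4  4  4  4  5  5
 T  0  1  2  3  4  4  4  4  5  5  5  5  5
dp[8][12] = 5. One LCS (by backtracking along matches): TTTTU.

5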